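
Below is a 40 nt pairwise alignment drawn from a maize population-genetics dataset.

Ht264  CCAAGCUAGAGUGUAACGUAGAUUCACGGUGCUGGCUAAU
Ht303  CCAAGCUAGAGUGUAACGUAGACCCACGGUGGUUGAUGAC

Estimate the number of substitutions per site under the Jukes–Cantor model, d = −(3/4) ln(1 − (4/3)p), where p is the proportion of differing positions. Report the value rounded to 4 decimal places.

The sequences differ at positions 23 (U/C), 24 (U/C), 32 (C/G), 34 (G/U), 36 (C/A), 38 (A/G), 40 (U/C).
p = 7/40 = 0.175000.
d = −0.75 · ln(1 − (4/3)·0.175000) = −0.75 · ln(0.766667) = −0.75 · (-0.265703) = 0.1993.

0.1993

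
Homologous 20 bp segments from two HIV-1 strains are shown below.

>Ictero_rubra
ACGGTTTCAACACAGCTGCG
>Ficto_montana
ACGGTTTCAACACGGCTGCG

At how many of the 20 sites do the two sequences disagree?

1

Differing sites — 14:A/G.
That gives 1 mismatch out of 20 aligned sites, so the Hamming distance is 1.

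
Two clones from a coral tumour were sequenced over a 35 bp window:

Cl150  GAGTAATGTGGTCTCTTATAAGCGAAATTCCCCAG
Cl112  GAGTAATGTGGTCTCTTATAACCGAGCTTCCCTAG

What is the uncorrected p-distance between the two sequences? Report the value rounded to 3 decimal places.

The sequences differ at positions 22 (G/C), 26 (A/G), 27 (A/C), 33 (C/T).
There are 4 differences over 35 sites, so p = 4/35 = 0.114.

0.114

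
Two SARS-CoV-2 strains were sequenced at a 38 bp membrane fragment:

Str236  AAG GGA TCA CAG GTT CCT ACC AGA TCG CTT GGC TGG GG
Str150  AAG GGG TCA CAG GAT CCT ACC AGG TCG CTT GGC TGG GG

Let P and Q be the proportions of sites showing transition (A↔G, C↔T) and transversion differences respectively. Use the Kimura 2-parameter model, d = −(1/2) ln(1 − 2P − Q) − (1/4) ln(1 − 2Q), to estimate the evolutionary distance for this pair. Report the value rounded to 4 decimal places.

The sequences differ at positions 6 (A/G, transition), 14 (T/A, transversion), 24 (A/G, transition).
Of the 3 differences, 2 transitions and 1 transversion over 38 sites: P = 2/38 = 0.052632, Q = 1/38 = 0.026316.
d = −0.5·ln(0.868420) − 0.25·ln(0.947368) = −0.5·(-0.141080) − 0.25·(-0.054068) = 0.0841.

0.0841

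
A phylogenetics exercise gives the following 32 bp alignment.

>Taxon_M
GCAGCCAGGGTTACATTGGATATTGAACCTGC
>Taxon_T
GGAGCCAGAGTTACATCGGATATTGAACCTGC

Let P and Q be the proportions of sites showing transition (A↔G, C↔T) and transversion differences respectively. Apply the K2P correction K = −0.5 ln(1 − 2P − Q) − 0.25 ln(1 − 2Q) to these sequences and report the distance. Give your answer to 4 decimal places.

Differing sites — 2:C/G (Tv); 9:G/A (Ti); 17:T/C (Ti).
Of the 3 differences, 2 transitions and 1 transversion over 32 sites: P = 2/32 = 0.062500, Q = 1/32 = 0.031250.
d = −0.5·ln(0.843750) − 0.25·ln(0.937500) = −0.5·(-0.169899) − 0.25·(-0.064539) = 0.1011.

0.1011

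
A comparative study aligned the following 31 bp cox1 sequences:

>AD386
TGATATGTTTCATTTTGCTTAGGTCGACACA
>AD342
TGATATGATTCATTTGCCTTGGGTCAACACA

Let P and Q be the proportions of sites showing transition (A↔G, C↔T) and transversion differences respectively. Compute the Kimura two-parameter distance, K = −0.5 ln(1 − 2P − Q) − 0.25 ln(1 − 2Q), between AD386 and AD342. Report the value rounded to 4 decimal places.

0.1817

Mismatches occur at site 8 (T↔A, transversion), site 16 (T↔G, transversion), site 17 (G↔C, transversion), site 21 (A↔G, transition), site 26 (G↔A, transition).
Of the 5 differences, 2 transitions and 3 transversions over 31 sites: P = 2/31 = 0.064516, Q = 3/31 = 0.096774.
d = −0.5·ln(0.774194) − 0.25·ln(0.806452) = −0.5·(-0.255933) − 0.25·(-0.215111) = 0.1817.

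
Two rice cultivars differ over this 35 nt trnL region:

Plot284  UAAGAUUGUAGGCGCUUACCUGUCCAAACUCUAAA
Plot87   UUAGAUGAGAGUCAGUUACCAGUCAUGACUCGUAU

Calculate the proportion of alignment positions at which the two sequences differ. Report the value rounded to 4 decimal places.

The sequences differ at positions 2 (A/U), 7 (U/G), 8 (G/A), 9 (U/G), 12 (G/U), 14 (G/A), 15 (C/G), 21 (U/A), 25 (C/A), 26 (A/U), 27 (A/G), 32 (U/G), 33 (A/U), 35 (A/U).
There are 14 differences over 35 sites, so p = 14/35 = 0.4000.

0.4000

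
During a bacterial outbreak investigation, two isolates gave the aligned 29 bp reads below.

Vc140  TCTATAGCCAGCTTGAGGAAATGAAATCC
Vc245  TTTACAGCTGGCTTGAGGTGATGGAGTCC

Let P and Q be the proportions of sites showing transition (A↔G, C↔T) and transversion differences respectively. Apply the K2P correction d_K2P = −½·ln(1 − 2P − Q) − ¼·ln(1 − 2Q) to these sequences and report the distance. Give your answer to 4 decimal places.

0.3820

Differing sites — 2:C/T (Ti); 5:T/C (Ti); 9:C/T (Ti); 10:A/G (Ti); 19:A/T (Tv); 20:A/G (Ti); 24:A/G (Ti); 26:A/G (Ti).
Of the 8 differences, 7 transitions and 1 transversion over 29 sites: P = 7/29 = 0.241379, Q = 1/29 = 0.034483.
d = −0.5·ln(0.482759) − 0.25·ln(0.931034) = −0.5·(-0.728238) − 0.25·(-0.071459) = 0.3820.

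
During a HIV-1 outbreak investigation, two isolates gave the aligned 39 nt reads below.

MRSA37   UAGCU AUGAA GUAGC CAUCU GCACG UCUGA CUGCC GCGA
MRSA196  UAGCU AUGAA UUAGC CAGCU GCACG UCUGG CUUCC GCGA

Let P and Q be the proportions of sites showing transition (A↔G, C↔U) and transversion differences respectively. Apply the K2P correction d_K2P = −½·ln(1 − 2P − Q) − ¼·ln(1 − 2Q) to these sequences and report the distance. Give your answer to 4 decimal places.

0.1104

The sequences differ at positions 11 (G/U, transversion), 18 (U/G, transversion), 30 (A/G, transition), 33 (G/U, transversion).
Of the 4 differences, 1 transition and 3 transversions over 39 sites: P = 1/39 = 0.025641, Q = 3/39 = 0.076923.
d = −0.5·ln(0.871795) − 0.25·ln(0.846154) = −0.5·(-0.137201) − 0.25·(-0.167054) = 0.1104.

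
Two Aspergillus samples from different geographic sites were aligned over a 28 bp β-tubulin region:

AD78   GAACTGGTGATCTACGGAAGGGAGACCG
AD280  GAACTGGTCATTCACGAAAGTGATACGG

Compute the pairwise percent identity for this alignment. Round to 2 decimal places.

Differing sites — 9:G/C; 12:C/T; 13:T/C; 17:G/A; 21:G/T; 24:G/T; 27:C/G.
21 of the 28 sites match, so the percent identity is 21/28 × 100 = 75.00%.

75.00%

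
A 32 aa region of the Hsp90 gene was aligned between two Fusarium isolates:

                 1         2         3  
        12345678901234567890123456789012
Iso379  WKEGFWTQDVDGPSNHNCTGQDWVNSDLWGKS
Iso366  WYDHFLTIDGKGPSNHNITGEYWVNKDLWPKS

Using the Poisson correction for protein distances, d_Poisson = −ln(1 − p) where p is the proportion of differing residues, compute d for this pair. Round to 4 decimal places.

0.4700

Differing sites — 2:K/Y; 3:E/D; 4:G/H; 6:W/L; 8:Q/I; 10:V/G; 11:D/K; 18:C/I; 21:Q/E; 22:D/Y; 26:S/K; 30:G/P.
p = 12/32 = 0.375000.
d = −ln(1 − 0.375000) = −ln(0.625000) = 0.4700.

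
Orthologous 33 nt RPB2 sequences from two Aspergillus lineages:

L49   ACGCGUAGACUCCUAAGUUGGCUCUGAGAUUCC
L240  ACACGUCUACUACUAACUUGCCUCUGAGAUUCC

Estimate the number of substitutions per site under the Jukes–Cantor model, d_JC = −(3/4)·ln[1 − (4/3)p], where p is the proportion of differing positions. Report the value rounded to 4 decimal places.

0.2082

Mismatches occur at site 3 (G↔A), site 7 (A↔C), site 8 (G↔U), site 12 (C↔A), site 17 (G↔C), site 21 (G↔C).
p = 6/33 = 0.181818.
d = −0.75 · ln(1 − (4/3)·0.181818) = −0.75 · ln(0.757576) = −0.75 · (-0.277631) = 0.2082.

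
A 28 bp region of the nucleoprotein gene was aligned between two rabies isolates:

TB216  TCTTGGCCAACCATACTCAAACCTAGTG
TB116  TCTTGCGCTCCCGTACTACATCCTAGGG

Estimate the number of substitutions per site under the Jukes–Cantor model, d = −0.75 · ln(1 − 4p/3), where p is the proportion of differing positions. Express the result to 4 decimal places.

Differing sites — 6:G/C; 7:C/G; 9:A/T; 10:A/C; 13:A/G; 18:C/A; 19:A/C; 21:A/T; 27:T/G.
p = 9/28 = 0.321429.
d = −0.75 · ln(1 − (4/3)·0.321429) = −0.75 · ln(0.571428) = −0.75 · (-0.559617) = 0.4197.

0.4197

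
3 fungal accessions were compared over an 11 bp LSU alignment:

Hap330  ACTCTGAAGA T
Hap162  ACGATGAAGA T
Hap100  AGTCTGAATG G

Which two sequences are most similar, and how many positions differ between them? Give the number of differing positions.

Pairwise Hamming distances:
  Hap330 vs Hap162: 2
  Hap330 vs Hap100: 4
  Hap162 vs Hap100: 6
The smallest is 2, between Hap330 and Hap162.

2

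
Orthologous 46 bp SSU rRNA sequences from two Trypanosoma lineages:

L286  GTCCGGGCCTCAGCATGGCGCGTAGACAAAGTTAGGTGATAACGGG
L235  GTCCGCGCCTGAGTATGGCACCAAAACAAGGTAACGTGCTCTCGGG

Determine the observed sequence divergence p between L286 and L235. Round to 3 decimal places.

Mismatches occur at site 6 (G/C), site 11 (C/G), site 14 (C/T), site 20 (G/A), site 22 (G/C), site 23 (T/A), site 25 (G/A), site 30 (A/G), site 33 (T/A), site 35 (G/C), site 39 (A/C), site 41 (A/C), site 42 (A/T).
There are 13 differences over 46 sites, so p = 13/46 = 0.283.

0.283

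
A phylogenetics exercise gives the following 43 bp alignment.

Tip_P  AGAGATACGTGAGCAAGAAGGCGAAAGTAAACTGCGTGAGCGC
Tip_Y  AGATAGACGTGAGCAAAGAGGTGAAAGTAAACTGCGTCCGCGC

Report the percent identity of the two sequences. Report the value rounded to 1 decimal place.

83.7%

The sequences differ at positions 4 (G/T), 6 (T/G), 17 (G/A), 18 (A/G), 22 (C/T), 38 (G/C), 39 (A/C).
36 of the 43 sites match, so the percent identity is 36/43 × 100 = 83.7%.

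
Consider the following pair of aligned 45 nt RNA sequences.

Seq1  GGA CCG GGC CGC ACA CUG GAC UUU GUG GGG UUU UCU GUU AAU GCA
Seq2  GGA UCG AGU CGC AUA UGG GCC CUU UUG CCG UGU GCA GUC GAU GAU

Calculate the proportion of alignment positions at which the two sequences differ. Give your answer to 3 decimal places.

0.400

Differing sites — 4:C/U; 7:G/A; 9:C/U; 14:C/U; 16:C/U; 17:U/G; 20:A/C; 22:U/C; 25:G/U; 28:G/C; 29:G/C; 32:U/G; 34:U/G; 36:U/A; 39:U/C; 40:A/G; 44:C/A; 45:A/U.
There are 18 differences over 45 sites, so p = 18/45 = 0.400.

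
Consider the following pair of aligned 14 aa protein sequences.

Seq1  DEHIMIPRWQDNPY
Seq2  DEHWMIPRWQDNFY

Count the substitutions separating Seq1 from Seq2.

The sequences differ at positions 4 (I/W), 13 (P/F).
That gives 2 mismatches out of 14 aligned sites, so the Hamming distance is 2.

2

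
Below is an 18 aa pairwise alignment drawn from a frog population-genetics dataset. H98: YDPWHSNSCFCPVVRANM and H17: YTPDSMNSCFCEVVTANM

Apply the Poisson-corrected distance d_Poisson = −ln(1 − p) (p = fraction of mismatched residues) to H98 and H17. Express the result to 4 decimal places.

The sequences differ at positions 2 (D/T), 4 (W/D), 5 (H/S), 6 (S/M), 12 (P/E), 15 (R/T).
p = 6/18 = 0.333333.
d = −ln(1 − 0.333333) = −ln(0.666667) = 0.4055.

0.4055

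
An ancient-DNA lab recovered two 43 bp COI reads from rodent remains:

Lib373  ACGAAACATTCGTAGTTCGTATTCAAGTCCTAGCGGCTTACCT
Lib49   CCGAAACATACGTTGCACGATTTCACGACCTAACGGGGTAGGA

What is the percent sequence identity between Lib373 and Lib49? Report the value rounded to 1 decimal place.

65.1%

Mismatches occur at site 1 (A↔C), site 10 (T↔A), site 14 (A↔T), site 16 (T↔C), site 17 (T↔A), site 20 (T↔A), site 21 (A↔T), site 26 (A↔C), site 28 (T↔A), site 33 (G↔A), site 37 (C↔G), site 38 (T↔G), site 41 (C↔G), site 42 (C↔G), site 43 (T↔A).
28 of the 43 sites match, so the percent identity is 28/43 × 100 = 65.1%.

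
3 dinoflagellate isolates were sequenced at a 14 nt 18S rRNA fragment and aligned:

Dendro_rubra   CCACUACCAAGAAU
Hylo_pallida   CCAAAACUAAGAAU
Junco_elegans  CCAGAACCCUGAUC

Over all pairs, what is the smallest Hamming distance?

3

Pairwise Hamming distances:
  Dendro_rubra vs Hylo_pallida: 3
  Dendro_rubra vs Junco_elegans: 6
  Hylo_pallida vs Junco_elegans: 6
The smallest is 3, between Dendro_rubra and Hylo_pallida.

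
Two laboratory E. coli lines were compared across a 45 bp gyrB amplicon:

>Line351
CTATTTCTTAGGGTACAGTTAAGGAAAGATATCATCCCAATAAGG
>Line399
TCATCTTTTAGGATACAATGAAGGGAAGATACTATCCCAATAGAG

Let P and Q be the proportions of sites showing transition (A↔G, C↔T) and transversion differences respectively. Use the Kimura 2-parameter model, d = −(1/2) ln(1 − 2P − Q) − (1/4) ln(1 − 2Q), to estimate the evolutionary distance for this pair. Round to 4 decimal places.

0.3692

Mismatches occur at site 1 (C↔T, transition), site 2 (T↔C, transition), site 5 (T↔C, transition), site 7 (C↔T, transition), site 13 (G↔A, transition), site 18 (G↔A, transition), site 20 (T↔G, transversion), site 25 (A↔G, transition), site 32 (T↔C, transition), site 33 (C↔T, transition), site 43 (A↔G, transition), site 44 (G↔A, transition).
Of the 12 differences, 11 transitions and 1 transversion over 45 sites: P = 11/45 = 0.244444, Q = 1/45 = 0.022222.
d = −0.5·ln(0.488890) − 0.25·ln(0.955556) = −0.5·(-0.715618) − 0.25·(-0.045462) = 0.3692.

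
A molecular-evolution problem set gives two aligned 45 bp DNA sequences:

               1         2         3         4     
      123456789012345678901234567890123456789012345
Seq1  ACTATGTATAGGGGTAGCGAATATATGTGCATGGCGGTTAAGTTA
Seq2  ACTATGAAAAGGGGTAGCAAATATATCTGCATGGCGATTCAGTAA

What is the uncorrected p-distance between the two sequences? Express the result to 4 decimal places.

Differing sites — 7:T/A; 9:T/A; 19:G/A; 27:G/C; 37:G/A; 40:A/C; 44:T/A.
There are 7 differences over 45 sites, so p = 7/45 = 0.1556.

0.1556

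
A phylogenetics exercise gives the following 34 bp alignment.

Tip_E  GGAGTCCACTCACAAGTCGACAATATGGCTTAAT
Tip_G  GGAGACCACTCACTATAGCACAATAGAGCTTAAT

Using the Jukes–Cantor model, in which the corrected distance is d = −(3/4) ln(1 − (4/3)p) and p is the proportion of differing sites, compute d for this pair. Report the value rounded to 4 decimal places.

0.2824

Mismatches occur at site 5 (T/A), site 14 (A/T), site 16 (G/T), site 17 (T/A), site 18 (C/G), site 19 (G/C), site 26 (T/G), site 27 (G/A).
p = 8/34 = 0.235294.
d = −0.75 · ln(1 − (4/3)·0.235294) = −0.75 · ln(0.686275) = −0.75 · (-0.376477) = 0.2824.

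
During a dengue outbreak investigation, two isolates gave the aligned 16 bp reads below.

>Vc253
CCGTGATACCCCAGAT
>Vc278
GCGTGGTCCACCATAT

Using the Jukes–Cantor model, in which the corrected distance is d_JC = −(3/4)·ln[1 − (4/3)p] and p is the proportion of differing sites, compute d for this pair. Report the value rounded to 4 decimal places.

Differing sites — 1:C/G; 6:A/G; 8:A/C; 10:C/A; 14:G/T.
p = 5/16 = 0.312500.
d = −0.75 · ln(1 − (4/3)·0.312500) = −0.75 · ln(0.583333) = −0.75 · (-0.538997) = 0.4042.

0.4042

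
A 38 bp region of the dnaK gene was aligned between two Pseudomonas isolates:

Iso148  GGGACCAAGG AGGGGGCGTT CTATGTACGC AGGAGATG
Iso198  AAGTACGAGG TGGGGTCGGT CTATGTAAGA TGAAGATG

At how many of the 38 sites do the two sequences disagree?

The sequences differ at positions 1 (G/A), 2 (G/A), 4 (A/T), 5 (C/A), 7 (A/G), 11 (A/T), 16 (G/T), 19 (T/G), 28 (C/A), 30 (C/A), 31 (A/T), 33 (G/A).
That gives 12 mismatches out of 38 aligned sites, so the Hamming distance is 12.

12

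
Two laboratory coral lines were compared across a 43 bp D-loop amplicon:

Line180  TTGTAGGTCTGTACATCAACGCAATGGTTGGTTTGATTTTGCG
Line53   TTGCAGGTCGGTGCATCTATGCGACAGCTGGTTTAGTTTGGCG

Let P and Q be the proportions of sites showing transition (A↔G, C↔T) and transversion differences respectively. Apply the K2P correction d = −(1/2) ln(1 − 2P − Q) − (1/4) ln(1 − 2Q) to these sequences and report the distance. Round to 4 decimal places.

0.3726

Differing sites — 4:T/C (Ti); 10:T/G (Tv); 13:A/G (Ti); 18:A/T (Tv); 20:C/T (Ti); 23:A/G (Ti); 25:T/C (Ti); 26:G/A (Ti); 28:T/C (Ti); 35:G/A (Ti); 36:A/G (Ti); 40:T/G (Tv).
Of the 12 differences, 9 transitions and 3 transversions over 43 sites: P = 9/43 = 0.209302, Q = 3/43 = 0.069767.
d = −0.5·ln(0.511629) − 0.25·ln(0.860466) = −0.5·(-0.670156) − 0.25·(-0.150281) = 0.3726.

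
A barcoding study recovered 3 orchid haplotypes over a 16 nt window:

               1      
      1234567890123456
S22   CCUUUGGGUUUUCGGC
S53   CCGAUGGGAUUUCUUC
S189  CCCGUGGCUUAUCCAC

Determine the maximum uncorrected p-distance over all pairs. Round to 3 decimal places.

0.438

Pairwise Hamming distances:
  S22 vs S53: 5
  S22 vs S189: 6
  S53 vs S189: 7
The largest is 7 mismatches, between S53 and S189; p = 7/16 = 0.438.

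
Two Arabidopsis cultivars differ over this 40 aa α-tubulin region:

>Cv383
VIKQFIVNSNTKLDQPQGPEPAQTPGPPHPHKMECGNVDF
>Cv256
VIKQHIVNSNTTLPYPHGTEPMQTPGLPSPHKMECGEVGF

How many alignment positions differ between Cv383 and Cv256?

Mismatches occur at site 5 (F↔H), site 12 (K↔T), site 14 (D↔P), site 15 (Q↔Y), site 17 (Q↔H), site 19 (P↔T), site 22 (A↔M), site 27 (P↔L), site 29 (H↔S), site 37 (N↔E), site 39 (D↔G).
That gives 11 mismatches out of 40 aligned sites, so the Hamming distance is 11.

11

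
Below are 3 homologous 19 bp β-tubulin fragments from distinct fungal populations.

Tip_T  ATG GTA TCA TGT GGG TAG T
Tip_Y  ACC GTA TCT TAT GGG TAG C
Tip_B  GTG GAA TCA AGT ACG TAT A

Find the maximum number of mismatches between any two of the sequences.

Pairwise Hamming distances:
  Tip_T vs Tip_Y: 5
  Tip_T vs Tip_B: 7
  Tip_Y vs Tip_B: 11
The largest is 11, between Tip_Y and Tip_B.

11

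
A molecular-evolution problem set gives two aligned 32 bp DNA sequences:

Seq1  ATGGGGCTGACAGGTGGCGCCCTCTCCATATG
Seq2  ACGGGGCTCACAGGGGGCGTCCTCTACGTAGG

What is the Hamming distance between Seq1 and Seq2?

Mismatches occur at site 2 (T/C), site 9 (G/C), site 15 (T/G), site 20 (C/T), site 26 (C/A), site 28 (A/G), site 31 (T/G).
That gives 7 mismatches out of 32 aligned sites, so the Hamming distance is 7.

7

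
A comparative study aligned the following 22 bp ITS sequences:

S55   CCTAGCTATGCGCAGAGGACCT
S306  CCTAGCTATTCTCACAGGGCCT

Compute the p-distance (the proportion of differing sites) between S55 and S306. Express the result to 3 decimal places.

The sequences differ at positions 10 (G/T), 12 (G/T), 15 (G/C), 19 (A/G).
There are 4 differences over 22 sites, so p = 4/22 = 0.182.

0.182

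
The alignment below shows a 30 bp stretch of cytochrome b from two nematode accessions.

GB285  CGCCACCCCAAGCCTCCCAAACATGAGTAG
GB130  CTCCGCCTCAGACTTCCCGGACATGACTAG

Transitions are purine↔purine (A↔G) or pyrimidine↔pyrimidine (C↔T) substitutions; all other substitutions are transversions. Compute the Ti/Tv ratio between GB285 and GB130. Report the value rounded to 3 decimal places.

Differing sites — 2:G/T (Tv); 5:A/G (Ti); 8:C/T (Ti); 11:A/G (Ti); 12:G/A (Ti); 14:C/T (Ti); 19:A/G (Ti); 20:A/G (Ti); 27:G/C (Tv).
Of the 9 differences, 7 transitions and 2 transversions, so Ti/Tv = 7/2 = 3.500.

3.500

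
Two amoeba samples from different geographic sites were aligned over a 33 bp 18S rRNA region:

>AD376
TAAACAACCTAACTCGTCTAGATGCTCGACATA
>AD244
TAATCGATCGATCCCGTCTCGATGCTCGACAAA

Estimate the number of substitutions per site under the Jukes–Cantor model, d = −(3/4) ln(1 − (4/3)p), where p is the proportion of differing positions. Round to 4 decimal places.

0.2928

Differing sites — 4:A/T; 6:A/G; 8:C/T; 10:T/G; 12:A/T; 14:T/C; 20:A/C; 32:T/A.
p = 8/33 = 0.242424.
d = −0.75 · ln(1 − (4/3)·0.242424) = −0.75 · ln(0.676768) = −0.75 · (-0.390427) = 0.2928.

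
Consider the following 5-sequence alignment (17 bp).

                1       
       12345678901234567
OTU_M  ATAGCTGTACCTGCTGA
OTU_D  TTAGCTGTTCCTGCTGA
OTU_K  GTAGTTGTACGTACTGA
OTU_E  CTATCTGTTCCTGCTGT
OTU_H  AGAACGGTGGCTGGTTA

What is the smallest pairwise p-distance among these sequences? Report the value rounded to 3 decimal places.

0.118

Pairwise Hamming distances:
  OTU_M vs OTU_D: 2
  OTU_M vs OTU_K: 4
  OTU_M vs OTU_E: 4
  OTU_M vs OTU_H: 7
  OTU_D vs OTU_K: 5
  OTU_D vs OTU_E: 3
  OTU_D vs OTU_H: 8
  OTU_K vs OTU_E: 7
  OTU_K vs OTU_H: 11
  OTU_E vs OTU_H: 9
The smallest is 2 mismatches, between OTU_M and OTU_D; p = 2/17 = 0.118.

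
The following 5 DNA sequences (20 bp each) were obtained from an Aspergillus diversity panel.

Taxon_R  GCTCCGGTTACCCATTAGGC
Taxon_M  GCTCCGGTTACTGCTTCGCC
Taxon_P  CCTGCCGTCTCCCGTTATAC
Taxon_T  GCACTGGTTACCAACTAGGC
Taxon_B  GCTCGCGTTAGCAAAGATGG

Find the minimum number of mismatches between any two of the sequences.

4

Pairwise Hamming distances:
  Taxon_R vs Taxon_M: 5
  Taxon_R vs Taxon_P: 8
  Taxon_R vs Taxon_T: 4
  Taxon_R vs Taxon_B: 8
  Taxon_M vs Taxon_P: 11
  Taxon_M vs Taxon_T: 8
  Taxon_M vs Taxon_B: 12
  Taxon_P vs Taxon_T: 12
  Taxon_P vs Taxon_B: 12
  Taxon_T vs Taxon_B: 8
The smallest is 4, between Taxon_R and Taxon_T.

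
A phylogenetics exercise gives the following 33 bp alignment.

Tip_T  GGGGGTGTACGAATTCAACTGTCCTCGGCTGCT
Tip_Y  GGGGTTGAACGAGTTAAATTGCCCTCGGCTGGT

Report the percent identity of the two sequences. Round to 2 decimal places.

Differing sites — 5:G/T; 8:T/A; 13:A/G; 16:C/A; 19:C/T; 22:T/C; 32:C/G.
26 of the 33 sites match, so the percent identity is 26/33 × 100 = 78.79%.

78.79%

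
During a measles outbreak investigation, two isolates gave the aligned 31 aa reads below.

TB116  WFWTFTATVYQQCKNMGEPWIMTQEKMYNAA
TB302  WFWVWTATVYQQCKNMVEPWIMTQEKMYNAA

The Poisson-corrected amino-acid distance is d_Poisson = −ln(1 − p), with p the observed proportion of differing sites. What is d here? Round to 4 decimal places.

0.1018

Differing sites — 4:T/V; 5:F/W; 17:G/V.
p = 3/31 = 0.096774.
d = −ln(1 − 0.096774) = −ln(0.903226) = 0.1018.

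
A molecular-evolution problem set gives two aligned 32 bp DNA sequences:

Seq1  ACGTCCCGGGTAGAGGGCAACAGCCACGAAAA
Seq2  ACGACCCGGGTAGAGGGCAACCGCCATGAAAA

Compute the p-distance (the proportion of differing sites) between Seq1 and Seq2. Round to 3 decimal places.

The sequences differ at positions 4 (T/A), 22 (A/C), 27 (C/T).
There are 3 differences over 32 sites, so p = 3/32 = 0.094.

0.094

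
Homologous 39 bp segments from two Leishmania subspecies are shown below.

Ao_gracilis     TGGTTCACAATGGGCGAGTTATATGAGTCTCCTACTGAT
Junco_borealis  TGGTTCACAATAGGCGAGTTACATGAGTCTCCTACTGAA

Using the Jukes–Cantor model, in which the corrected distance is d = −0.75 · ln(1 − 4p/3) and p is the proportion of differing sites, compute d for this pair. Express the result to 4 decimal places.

0.0812

Differing sites — 12:G/A; 22:T/C; 39:T/A.
p = 3/39 = 0.076923.
d = −0.75 · ln(1 − (4/3)·0.076923) = −0.75 · ln(0.897436) = −0.75 · (-0.108213) = 0.0812.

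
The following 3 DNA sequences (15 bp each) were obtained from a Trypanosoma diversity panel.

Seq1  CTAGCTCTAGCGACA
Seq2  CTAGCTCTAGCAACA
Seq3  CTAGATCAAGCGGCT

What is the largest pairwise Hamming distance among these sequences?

5

Pairwise Hamming distances:
  Seq1 vs Seq2: 1
  Seq1 vs Seq3: 4
  Seq2 vs Seq3: 5
The largest is 5, between Seq2 and Seq3.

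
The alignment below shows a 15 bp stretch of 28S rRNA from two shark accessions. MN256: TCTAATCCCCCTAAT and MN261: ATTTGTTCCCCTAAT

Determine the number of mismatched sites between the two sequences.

Mismatches occur at site 1 (T↔A), site 2 (C↔T), site 4 (A↔T), site 5 (A↔G), site 7 (C↔T).
That gives 5 mismatches out of 15 aligned sites, so the Hamming distance is 5.

5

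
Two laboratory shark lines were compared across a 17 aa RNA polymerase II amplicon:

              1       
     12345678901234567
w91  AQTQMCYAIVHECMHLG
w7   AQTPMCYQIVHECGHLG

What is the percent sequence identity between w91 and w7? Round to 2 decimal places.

82.35%

Differing sites — 4:Q/P; 8:A/Q; 14:M/G.
14 of the 17 sites match, so the percent identity is 14/17 × 100 = 82.35%.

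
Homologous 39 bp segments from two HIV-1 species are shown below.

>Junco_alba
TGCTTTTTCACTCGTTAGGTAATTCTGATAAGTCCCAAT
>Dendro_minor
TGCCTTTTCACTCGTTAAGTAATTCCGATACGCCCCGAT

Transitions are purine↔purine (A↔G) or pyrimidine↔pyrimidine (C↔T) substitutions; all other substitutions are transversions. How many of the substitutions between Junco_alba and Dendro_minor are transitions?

The sequences differ at positions 4 (T/C, transition), 18 (G/A, transition), 26 (T/C, transition), 31 (A/C, transversion), 33 (T/C, transition), 37 (A/G, transition).
Of the 6 differences, 5 transitions and 1 transversion, so the answer is 5.

5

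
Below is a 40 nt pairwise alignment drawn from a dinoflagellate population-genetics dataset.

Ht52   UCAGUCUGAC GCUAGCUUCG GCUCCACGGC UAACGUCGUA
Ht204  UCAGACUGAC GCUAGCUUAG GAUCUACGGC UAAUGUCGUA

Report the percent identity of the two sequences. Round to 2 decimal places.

87.50%

Differing sites — 5:U/A; 19:C/A; 22:C/A; 25:C/U; 34:C/U.
35 of the 40 sites match, so the percent identity is 35/40 × 100 = 87.50%.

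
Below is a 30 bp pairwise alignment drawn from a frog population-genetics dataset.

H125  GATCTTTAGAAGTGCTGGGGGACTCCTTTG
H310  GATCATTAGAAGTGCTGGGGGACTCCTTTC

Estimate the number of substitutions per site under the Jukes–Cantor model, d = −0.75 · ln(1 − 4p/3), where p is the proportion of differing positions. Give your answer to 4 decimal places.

Mismatches occur at site 5 (T/A), site 30 (G/C).
p = 2/30 = 0.066667.
d = −0.75 · ln(1 − (4/3)·0.066667) = −0.75 · ln(0.911111) = −0.75 · (-0.093091) = 0.0698.

0.0698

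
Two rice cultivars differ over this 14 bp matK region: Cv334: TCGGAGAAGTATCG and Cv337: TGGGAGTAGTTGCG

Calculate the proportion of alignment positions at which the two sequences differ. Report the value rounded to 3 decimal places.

0.286

Differing sites — 2:C/G; 7:A/T; 11:A/T; 12:T/G.
There are 4 differences over 14 sites, so p = 4/14 = 0.286.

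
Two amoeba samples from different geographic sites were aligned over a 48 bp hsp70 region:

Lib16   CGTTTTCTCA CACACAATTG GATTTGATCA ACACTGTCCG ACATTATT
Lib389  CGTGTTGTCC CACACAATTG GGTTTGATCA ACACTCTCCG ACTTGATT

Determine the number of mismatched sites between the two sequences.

The sequences differ at positions 4 (T/G), 7 (C/G), 10 (A/C), 22 (A/G), 36 (G/C), 43 (A/T), 45 (T/G).
That gives 7 mismatches out of 48 aligned sites, so the Hamming distance is 7.

7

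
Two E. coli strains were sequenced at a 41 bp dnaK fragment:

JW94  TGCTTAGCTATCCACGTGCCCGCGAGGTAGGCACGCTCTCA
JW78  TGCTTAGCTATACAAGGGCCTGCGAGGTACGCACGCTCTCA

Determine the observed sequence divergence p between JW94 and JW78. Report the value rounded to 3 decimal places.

The sequences differ at positions 12 (C/A), 15 (C/A), 17 (T/G), 21 (C/T), 30 (G/C).
There are 5 differences over 41 sites, so p = 5/41 = 0.122.

0.122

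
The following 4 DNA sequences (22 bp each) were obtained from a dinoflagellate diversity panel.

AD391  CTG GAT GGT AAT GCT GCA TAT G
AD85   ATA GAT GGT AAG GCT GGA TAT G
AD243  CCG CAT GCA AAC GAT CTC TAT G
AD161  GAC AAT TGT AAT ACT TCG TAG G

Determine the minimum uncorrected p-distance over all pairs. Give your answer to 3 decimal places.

Pairwise Hamming distances:
  AD391 vs AD85: 4
  AD391 vs AD243: 9
  AD391 vs AD161: 9
  AD85 vs AD243: 11
  AD85 vs AD161: 11
  AD243 vs AD161: 14
The smallest is 4 mismatches, between AD391 and AD85; p = 4/22 = 0.182.

0.182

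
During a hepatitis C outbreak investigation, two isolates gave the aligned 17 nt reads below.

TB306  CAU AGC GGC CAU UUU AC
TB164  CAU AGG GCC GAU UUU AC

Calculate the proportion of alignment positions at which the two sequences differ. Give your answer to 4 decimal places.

The sequences differ at positions 6 (C/G), 8 (G/C), 10 (C/G).
There are 3 differences over 17 sites, so p = 3/17 = 0.1765.

0.1765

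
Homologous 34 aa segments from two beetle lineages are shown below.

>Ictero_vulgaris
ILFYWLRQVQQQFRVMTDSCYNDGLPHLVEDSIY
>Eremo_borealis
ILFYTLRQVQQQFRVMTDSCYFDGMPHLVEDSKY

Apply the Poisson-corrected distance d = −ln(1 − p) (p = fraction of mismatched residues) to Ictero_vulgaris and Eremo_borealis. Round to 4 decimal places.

Mismatches occur at site 5 (W→T), site 22 (N→F), site 25 (L→M), site 33 (I→K).
p = 4/34 = 0.117647.
d = −ln(1 − 0.117647) = −ln(0.882353) = 0.1252.

0.1252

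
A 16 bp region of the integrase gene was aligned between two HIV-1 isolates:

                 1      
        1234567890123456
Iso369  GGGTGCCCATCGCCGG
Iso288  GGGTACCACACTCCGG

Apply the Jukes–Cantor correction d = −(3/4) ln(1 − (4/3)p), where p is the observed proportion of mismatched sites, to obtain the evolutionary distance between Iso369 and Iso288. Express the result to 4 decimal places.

0.4042

Differing sites — 5:G/A; 8:C/A; 9:A/C; 10:T/A; 12:G/T.
p = 5/16 = 0.312500.
d = −0.75 · ln(1 − (4/3)·0.312500) = −0.75 · ln(0.583333) = −0.75 · (-0.538997) = 0.4042.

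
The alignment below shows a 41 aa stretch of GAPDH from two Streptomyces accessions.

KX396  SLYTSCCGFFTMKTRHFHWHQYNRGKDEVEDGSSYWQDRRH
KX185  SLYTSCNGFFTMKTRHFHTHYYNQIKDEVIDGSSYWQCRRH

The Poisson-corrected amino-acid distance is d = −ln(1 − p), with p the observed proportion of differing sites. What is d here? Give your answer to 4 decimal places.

Differing sites — 7:C/N; 19:W/T; 21:Q/Y; 24:R/Q; 25:G/I; 30:E/I; 38:D/C.
p = 7/41 = 0.170732.
d = −ln(1 − 0.170732) = −ln(0.829268) = 0.1872.

0.1872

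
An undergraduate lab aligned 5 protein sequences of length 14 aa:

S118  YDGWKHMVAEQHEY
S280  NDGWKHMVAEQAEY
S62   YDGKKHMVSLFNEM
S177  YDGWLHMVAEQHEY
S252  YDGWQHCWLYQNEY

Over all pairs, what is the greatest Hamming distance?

8

Pairwise Hamming distances:
  S118 vs S280: 2
  S118 vs S62: 6
  S118 vs S177: 1
  S118 vs S252: 6
  S280 vs S62: 7
  S280 vs S177: 3
  S280 vs S252: 7
  S62 vs S177: 7
  S62 vs S252: 8
  S177 vs S252: 6
The largest is 8, between S62 and S252.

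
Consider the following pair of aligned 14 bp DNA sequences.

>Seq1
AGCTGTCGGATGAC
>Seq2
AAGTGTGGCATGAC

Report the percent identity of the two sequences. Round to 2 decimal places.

The sequences differ at positions 2 (G/A), 3 (C/G), 7 (C/G), 9 (G/C).
10 of the 14 sites match, so the percent identity is 10/14 × 100 = 71.43%.

71.43%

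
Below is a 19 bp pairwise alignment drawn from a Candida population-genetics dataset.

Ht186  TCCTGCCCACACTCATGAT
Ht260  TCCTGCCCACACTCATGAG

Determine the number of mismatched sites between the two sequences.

The sequences differ at position 19 (T/G).
That gives 1 mismatch out of 19 aligned sites, so the Hamming distance is 1.

1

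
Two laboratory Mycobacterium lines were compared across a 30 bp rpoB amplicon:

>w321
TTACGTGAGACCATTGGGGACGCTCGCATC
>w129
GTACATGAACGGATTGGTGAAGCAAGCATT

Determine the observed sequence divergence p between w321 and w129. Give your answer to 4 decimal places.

0.3667

The sequences differ at positions 1 (T/G), 5 (G/A), 9 (G/A), 10 (A/C), 11 (C/G), 12 (C/G), 18 (G/T), 21 (C/A), 24 (T/A), 25 (C/A), 30 (C/T).
There are 11 differences over 30 sites, so p = 11/30 = 0.3667.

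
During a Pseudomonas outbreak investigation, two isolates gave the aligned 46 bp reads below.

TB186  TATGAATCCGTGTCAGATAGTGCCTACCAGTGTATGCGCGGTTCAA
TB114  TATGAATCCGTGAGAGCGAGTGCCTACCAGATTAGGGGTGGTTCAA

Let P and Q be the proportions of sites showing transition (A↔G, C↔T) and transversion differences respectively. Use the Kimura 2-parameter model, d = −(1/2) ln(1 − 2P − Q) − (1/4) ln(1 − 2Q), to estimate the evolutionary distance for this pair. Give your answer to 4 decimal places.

0.2294

Differing sites — 13:T/A (Tv); 14:C/G (Tv); 17:A/C (Tv); 18:T/G (Tv); 31:T/A (Tv); 32:G/T (Tv); 35:T/G (Tv); 37:C/G (Tv); 39:C/T (Ti).
Of the 9 differences, 1 transition and 8 transversions over 46 sites: P = 1/46 = 0.021739, Q = 8/46 = 0.173913.
d = −0.5·ln(0.782609) − 0.25·ln(0.652174) = −0.5·(-0.245122) − 0.25·(-0.427444) = 0.2294.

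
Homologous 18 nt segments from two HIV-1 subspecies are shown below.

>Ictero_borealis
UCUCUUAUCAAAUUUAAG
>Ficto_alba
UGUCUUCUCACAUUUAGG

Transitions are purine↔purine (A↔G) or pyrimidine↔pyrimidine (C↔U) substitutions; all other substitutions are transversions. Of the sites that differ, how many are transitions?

The sequences differ at positions 2 (C/G, transversion), 7 (A/C, transversion), 11 (A/C, transversion), 17 (A/G, transition).
Of the 4 differences, 1 transition and 3 transversions, so the answer is 1.

1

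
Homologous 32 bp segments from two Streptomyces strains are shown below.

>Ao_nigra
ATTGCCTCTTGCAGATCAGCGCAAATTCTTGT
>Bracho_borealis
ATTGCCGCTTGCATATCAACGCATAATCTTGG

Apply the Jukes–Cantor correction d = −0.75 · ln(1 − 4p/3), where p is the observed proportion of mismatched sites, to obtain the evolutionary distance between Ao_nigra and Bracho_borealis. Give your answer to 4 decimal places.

0.2158

Mismatches occur at site 7 (T→G), site 14 (G→T), site 19 (G→A), site 24 (A→T), site 26 (T→A), site 32 (T→G).
p = 6/32 = 0.187500.
d = −0.75 · ln(1 − (4/3)·0.187500) = −0.75 · ln(0.750000) = −0.75 · (-0.287682) = 0.2158.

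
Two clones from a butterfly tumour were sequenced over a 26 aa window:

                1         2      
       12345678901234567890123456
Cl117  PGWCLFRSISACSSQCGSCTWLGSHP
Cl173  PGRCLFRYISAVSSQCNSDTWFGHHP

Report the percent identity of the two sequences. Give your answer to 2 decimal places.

73.08%

Mismatches occur at site 3 (W/R), site 8 (S/Y), site 12 (C/V), site 17 (G/N), site 19 (C/D), site 22 (L/F), site 24 (S/H).
19 of the 26 sites match, so the percent identity is 19/26 × 100 = 73.08%.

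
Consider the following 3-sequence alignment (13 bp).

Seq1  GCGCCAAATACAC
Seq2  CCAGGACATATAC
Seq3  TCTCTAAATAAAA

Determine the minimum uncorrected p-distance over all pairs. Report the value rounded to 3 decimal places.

0.385

Pairwise Hamming distances:
  Seq1 vs Seq2: 6
  Seq1 vs Seq3: 5
  Seq2 vs Seq3: 7
The smallest is 5 mismatches, between Seq1 and Seq3; p = 5/13 = 0.385.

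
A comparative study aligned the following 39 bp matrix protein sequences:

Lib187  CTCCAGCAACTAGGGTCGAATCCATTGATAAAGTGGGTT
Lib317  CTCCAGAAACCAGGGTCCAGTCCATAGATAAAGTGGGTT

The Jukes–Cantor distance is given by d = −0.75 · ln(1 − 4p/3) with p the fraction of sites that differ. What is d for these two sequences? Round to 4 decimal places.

0.1406

The sequences differ at positions 7 (C/A), 11 (T/C), 18 (G/C), 20 (A/G), 26 (T/A).
p = 5/39 = 0.128205.
d = −0.75 · ln(1 − (4/3)·0.128205) = −0.75 · ln(0.829060) = −0.75 · (-0.187463) = 0.1406.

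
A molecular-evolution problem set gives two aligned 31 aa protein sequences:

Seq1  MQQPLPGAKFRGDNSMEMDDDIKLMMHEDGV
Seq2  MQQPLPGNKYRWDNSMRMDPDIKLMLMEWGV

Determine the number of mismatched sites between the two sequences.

8

Differing sites — 8:A/N; 10:F/Y; 12:G/W; 17:E/R; 20:D/P; 26:M/L; 27:H/M; 29:D/W.
That gives 8 mismatches out of 31 aligned sites, so the Hamming distance is 8.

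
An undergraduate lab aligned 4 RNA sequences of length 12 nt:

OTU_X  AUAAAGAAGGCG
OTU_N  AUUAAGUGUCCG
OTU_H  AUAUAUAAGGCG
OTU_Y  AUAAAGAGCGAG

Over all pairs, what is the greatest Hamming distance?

7

Pairwise Hamming distances:
  OTU_X vs OTU_N: 5
  OTU_X vs OTU_H: 2
  OTU_X vs OTU_Y: 3
  OTU_N vs OTU_H: 7
  OTU_N vs OTU_Y: 5
  OTU_H vs OTU_Y: 5
The largest is 7, between OTU_N and OTU_H.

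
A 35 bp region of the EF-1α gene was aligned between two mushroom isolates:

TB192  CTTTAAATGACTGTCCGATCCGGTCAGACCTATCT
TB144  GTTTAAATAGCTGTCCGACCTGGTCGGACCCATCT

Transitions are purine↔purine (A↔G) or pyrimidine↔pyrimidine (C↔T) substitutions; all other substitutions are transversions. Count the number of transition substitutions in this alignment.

6

Mismatches occur at site 1 (C→G, transversion), site 9 (G→A, transition), site 10 (A→G, transition), site 19 (T→C, transition), site 21 (C→T, transition), site 26 (A→G, transition), site 31 (T→C, transition).
Of the 7 differences, 6 transitions and 1 transversion, so the answer is 6.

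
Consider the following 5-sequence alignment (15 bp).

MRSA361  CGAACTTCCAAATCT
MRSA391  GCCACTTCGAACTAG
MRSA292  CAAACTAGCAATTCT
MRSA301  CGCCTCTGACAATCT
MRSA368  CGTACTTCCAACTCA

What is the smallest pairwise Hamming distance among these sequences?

3

Pairwise Hamming distances:
  MRSA361 vs MRSA391: 7
  MRSA361 vs MRSA292: 4
  MRSA361 vs MRSA301: 7
  MRSA361 vs MRSA368: 3
  MRSA391 vs MRSA292: 9
  MRSA391 vs MRSA301: 11
  MRSA391 vs MRSA368: 6
  MRSA292 vs MRSA301: 9
  MRSA292 vs MRSA368: 6
  MRSA301 vs MRSA368: 9
The smallest is 3, between MRSA361 and MRSA368.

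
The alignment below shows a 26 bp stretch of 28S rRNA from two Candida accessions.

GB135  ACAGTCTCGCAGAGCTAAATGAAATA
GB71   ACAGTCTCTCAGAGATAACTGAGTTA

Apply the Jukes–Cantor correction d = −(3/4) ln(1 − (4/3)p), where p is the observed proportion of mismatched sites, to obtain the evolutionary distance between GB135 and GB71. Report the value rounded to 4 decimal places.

The sequences differ at positions 9 (G/T), 15 (C/A), 19 (A/C), 23 (A/G), 24 (A/T).
p = 5/26 = 0.192308.
d = −0.75 · ln(1 − (4/3)·0.192308) = −0.75 · ln(0.743589) = −0.75 · (-0.296267) = 0.2222.

0.2222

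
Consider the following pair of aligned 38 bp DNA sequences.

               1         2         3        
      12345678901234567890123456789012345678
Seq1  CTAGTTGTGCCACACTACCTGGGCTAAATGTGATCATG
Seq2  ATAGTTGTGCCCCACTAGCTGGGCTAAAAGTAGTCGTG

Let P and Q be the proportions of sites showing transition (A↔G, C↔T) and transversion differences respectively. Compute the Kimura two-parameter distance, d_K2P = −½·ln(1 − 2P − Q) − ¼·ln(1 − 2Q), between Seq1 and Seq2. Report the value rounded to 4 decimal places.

Differing sites — 1:C/A (Tv); 12:A/C (Tv); 18:C/G (Tv); 29:T/A (Tv); 32:G/A (Ti); 33:A/G (Ti); 36:A/G (Ti).
Of the 7 differences, 3 transitions and 4 transversions over 38 sites: P = 3/38 = 0.078947, Q = 4/38 = 0.105263.
d = −0.5·ln(0.736843) − 0.25·ln(0.789474) = −0.5·(-0.305380) − 0.25·(-0.236388) = 0.2118.

0.2118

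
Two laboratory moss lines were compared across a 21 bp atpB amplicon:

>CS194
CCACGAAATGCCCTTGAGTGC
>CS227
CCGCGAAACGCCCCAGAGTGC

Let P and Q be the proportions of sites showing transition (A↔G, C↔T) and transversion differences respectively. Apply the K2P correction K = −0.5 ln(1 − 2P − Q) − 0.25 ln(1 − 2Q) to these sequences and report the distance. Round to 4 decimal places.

Differing sites — 3:A/G (Ti); 9:T/C (Ti); 14:T/C (Ti); 15:T/A (Tv).
Of the 4 differences, 3 transitions and 1 transversion over 21 sites: P = 3/21 = 0.142857, Q = 1/21 = 0.047619.
d = −0.5·ln(0.666667) − 0.25·ln(0.904762) = −0.5·(-0.405465) − 0.25·(-0.100083) = 0.2278.

0.2278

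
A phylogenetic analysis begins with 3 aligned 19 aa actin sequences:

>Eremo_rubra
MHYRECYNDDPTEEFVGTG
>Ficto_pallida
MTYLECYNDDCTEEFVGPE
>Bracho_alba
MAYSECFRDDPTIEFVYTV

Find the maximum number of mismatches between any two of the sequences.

Pairwise Hamming distances:
  Eremo_rubra vs Ficto_pallida: 5
  Eremo_rubra vs Bracho_alba: 7
  Ficto_pallida vs Bracho_alba: 9
The largest is 9, between Ficto_pallida and Bracho_alba.

9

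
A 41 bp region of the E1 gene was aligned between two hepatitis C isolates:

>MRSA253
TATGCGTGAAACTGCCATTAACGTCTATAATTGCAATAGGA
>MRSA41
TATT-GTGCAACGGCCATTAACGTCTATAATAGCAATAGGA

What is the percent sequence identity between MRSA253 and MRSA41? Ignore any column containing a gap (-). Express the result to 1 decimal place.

90.0%

Excluding the 1 gap column leaves 40 comparable sites.
Mismatches occur at site 4 (G/T), site 9 (A/C), site 13 (T/G), site 32 (T/A).
36 of the 40 comparable sites match, so the percent identity is 36/40 × 100 = 90.0%.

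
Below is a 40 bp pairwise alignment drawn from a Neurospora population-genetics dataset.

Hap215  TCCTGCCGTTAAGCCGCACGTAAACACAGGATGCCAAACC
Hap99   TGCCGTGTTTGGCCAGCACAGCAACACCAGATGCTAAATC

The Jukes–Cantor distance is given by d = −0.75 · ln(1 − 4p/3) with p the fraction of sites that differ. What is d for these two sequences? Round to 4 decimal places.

0.5716

The sequences differ at positions 2 (C/G), 4 (T/C), 6 (C/T), 7 (C/G), 8 (G/T), 11 (A/G), 12 (A/G), 13 (G/C), 15 (C/A), 20 (G/A), 21 (T/G), 22 (A/C), 28 (A/C), 29 (G/A), 35 (C/T), 39 (C/T).
p = 16/40 = 0.400000.
d = −0.75 · ln(1 − (4/3)·0.400000) = −0.75 · ln(0.466667) = −0.75 · (-0.762139) = 0.5716.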